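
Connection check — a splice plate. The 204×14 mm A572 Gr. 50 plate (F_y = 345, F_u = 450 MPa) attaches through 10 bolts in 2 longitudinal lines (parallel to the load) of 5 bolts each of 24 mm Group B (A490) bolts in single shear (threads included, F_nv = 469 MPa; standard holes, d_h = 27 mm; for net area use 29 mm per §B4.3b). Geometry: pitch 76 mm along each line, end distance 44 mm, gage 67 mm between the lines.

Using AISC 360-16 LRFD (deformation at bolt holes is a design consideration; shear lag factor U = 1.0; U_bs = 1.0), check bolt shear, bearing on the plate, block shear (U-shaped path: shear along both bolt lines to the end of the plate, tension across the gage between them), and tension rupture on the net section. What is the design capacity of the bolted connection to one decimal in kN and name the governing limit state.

Bolt shear: A_b = π(24)²/4 = 452.39 mm². φR_n = 0.75 × 469 × 452.39 × 10 × 1 = 1591.3 kN.
Bearing (14 mm plate, F_u = 450 MPa): end bolts L_c = 44 − 27/2 = 30.5, R_n = min(1.2×30.5×14×450, 2.4×24×14×450) = 230.58 kN/bolt; interior L_c = 76 − 27 = 49, R_n = 362.88 kN/bolt. φR_n = 0.75 × (2×230.58 + 8×362.88) = 2523.2 kN.
Block shear: shear path 2×[44+4×76] = 2×348 mm, A_gv = 9744, A_nv = 2×(348 − 4.5×29)×14 = 6090 mm²; tension across gage: (67 − 1×29)×14 = 532 mm². R_n = min(0.6×450×6090, 0.6×345×9744) + 1.0×450×532 = min(1644.3, 2017) + 239.4 = 1883.7 kN. φR_n = 0.75 × 1883.7 = 1412.8 kN.
Tension rupture (net): A_n = (204 − 2×29)×14 = 2044 mm² (U = 1.0, A_e = A_n). φR_n = 0.75 × 450 × 2044 = 689.9 kN.
Governing: min(1591.3, 2523.2, 1412.8, 689.9) = 689.9 kN → net-section rupture.

689.9 kN (net-section rupture governs)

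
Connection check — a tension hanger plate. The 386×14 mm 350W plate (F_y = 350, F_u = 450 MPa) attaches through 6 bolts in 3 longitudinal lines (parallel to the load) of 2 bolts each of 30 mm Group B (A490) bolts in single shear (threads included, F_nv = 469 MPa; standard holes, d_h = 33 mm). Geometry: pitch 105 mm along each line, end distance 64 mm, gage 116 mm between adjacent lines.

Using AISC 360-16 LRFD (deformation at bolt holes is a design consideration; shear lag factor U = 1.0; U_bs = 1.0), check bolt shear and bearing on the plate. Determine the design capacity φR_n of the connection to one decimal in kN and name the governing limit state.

Bolt shear: A_b = π(30)²/4 = 706.86 mm². φR_n = 0.75 × 469 × 706.86 × 6 × 1 = 1491.8 kN.
Bearing (14 mm plate, F_u = 450 MPa): end bolts L_c = 64 − 33/2 = 47.5, R_n = min(1.2×47.5×14×450, 2.4×30×14×450) = 359.1 kN/bolt; interior L_c = 105 − 33 = 72, R_n = 453.6 kN/bolt. φR_n = 0.75 × (3×359.1 + 3×453.6) = 1828.6 kN.
Governing: min(1491.8, 1828.6) = 1491.8 kN → bolt shear.

1491.8 kN (bolt shear governs)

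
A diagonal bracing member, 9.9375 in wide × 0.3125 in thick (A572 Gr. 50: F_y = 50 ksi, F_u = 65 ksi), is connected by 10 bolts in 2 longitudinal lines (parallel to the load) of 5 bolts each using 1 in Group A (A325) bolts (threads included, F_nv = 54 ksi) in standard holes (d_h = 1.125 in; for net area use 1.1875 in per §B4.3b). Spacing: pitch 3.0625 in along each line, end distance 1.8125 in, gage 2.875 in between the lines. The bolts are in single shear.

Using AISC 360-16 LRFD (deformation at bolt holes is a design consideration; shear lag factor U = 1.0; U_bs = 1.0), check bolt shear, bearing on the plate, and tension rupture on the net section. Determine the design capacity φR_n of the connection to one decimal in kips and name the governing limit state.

Bolt shear: A_b = π(1)²/4 = 0.7854 in². φR_n = 0.75 × 54 × 0.7854 × 10 × 1 = 318.1 kips.
Bearing (0.3125 in plate, F_u = 65 ksi): end bolts L_c = 1.8125 − 1.125/2 = 1.25, R_n = min(1.2×1.25×0.3125×65, 2.4×1×0.3125×65) = 30.469 kips/bolt; interior L_c = 3.0625 − 1.125 = 1.9375, R_n = 47.227 kips/bolt. φR_n = 0.75 × (2×30.469 + 8×47.227) = 329.1 kips.
Tension rupture (net): A_n = (9.9375 − 2×1.1875)×0.3125 = 2.3633 in² (U = 1.0, A_e = A_n). φR_n = 0.75 × 65 × 2.3633 = 115.2 kips.
Governing: min(318.1, 329.1, 115.2) = 115.2 kips → net-section rupture.

115.2 kips (net-section rupture governs)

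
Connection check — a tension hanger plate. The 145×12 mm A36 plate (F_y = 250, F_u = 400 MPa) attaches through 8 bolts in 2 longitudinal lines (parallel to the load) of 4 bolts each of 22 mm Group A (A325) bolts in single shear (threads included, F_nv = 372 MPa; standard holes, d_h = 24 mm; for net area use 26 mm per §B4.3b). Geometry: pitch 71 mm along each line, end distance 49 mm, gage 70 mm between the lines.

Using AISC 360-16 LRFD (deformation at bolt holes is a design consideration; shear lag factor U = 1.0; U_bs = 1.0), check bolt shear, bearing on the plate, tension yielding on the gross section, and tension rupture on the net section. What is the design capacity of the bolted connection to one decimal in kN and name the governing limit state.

Bolt shear: A_b = π(22)²/4 = 380.13 mm². φR_n = 0.75 × 372 × 380.13 × 8 × 1 = 848.5 kN.
Bearing (12 mm plate, F_u = 400 MPa): end bolts L_c = 49 − 24/2 = 37, R_n = min(1.2×37×12×400, 2.4×22×12×400) = 213.12 kN/bolt; interior L_c = 71 − 24 = 47, R_n = 253.44 kN/bolt. φR_n = 0.75 × (2×213.12 + 6×253.44) = 1460.2 kN.
Tension yield (gross): A_g = 145×12 = 1740 mm². φR_n = 0.90 × 250 × 1740 = 391.5 kN.
Tension rupture (net): A_n = (145 − 2×26)×12 = 1116 mm² (U = 1.0, A_e = A_n). φR_n = 0.75 × 400 × 1116 = 334.8 kN.
Governing: min(848.5, 1460.2, 391.5, 334.8) = 334.8 kN → net-section rupture.

334.8 kN (net-section rupture governs)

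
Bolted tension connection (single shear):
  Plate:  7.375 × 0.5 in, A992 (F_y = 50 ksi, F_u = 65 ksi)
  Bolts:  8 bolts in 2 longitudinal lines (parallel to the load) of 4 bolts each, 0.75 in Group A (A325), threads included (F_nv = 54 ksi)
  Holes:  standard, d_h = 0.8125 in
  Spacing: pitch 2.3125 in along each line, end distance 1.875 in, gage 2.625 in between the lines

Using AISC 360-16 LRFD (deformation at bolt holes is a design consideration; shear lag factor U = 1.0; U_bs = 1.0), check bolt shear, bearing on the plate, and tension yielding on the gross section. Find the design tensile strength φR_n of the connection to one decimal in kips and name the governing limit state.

Bolt shear: A_b = π(0.75)²/4 = 0.44179 in². φR_n = 0.75 × 54 × 0.44179 × 8 × 1 = 143.1 kips.
Bearing (0.5 in plate, F_u = 65 ksi): end bolts L_c = 1.875 − 0.8125/2 = 1.46875, R_n = min(1.2×1.46875×0.5×65, 2.4×0.75×0.5×65) = 57.281 kips/bolt; interior L_c = 2.3125 − 0.8125 = 1.5, R_n = 58.5 kips/bolt. φR_n = 0.75 × (2×57.281 + 6×58.5) = 349.2 kips.
Tension yield (gross): A_g = 7.375×0.5 = 3.6875 in². φR_n = 0.90 × 50 × 3.6875 = 165.9 kips.
Governing: min(143.1, 349.2, 165.9) = 143.1 kips → bolt shear.

143.1 kips (bolt shear governs)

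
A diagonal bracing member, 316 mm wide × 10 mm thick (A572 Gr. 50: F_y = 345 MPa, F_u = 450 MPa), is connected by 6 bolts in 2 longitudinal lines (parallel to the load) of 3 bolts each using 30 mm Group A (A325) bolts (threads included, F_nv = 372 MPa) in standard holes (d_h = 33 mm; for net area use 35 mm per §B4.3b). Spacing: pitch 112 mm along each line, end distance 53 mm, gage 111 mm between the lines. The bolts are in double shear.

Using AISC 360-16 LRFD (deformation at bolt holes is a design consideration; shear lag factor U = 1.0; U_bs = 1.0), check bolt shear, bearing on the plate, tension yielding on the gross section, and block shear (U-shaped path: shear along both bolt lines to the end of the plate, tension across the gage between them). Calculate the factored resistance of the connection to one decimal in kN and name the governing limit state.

Bolt shear: A_b = π(30)²/4 = 706.86 mm². φR_n = 0.75 × 372 × 706.86 × 6 × 2 = 2366.6 kN.
Bearing (10 mm plate, F_u = 450 MPa): end bolts L_c = 53 − 33/2 = 36.5, R_n = min(1.2×36.5×10×450, 2.4×30×10×450) = 197.1 kN/bolt; interior L_c = 112 − 33 = 79, R_n = 324 kN/bolt. φR_n = 0.75 × (2×197.1 + 4×324) = 1267.7 kN.
Tension yield (gross): A_g = 316×10 = 3160 mm². φR_n = 0.90 × 345 × 3160 = 981.2 kN.
Block shear: shear path 2×[53+2×112] = 2×277 mm, A_gv = 5540, A_nv = 2×(277 − 2.5×35)×10 = 3790 mm²; tension across gage: (111 − 1×35)×10 = 760 mm². R_n = min(0.6×450×3790, 0.6×345×5540) + 1.0×450×760 = min(1023.3, 1146.8) + 342 = 1365.3 kN. φR_n = 0.75 × 1365.3 = 1024.0 kN.
Governing: min(2366.6, 1267.7, 981.2, 1024.0) = 981.2 kN → gross-section yield.

981.2 kN (gross-section yield governs)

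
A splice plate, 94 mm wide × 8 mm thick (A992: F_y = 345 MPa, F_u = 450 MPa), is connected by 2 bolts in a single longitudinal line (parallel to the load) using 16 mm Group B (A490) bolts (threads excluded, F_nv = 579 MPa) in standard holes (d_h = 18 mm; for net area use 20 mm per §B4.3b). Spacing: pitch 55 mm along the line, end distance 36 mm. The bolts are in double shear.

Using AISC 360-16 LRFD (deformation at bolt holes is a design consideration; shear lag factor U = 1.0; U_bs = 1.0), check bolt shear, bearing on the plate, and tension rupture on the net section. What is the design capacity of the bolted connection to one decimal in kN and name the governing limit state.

Bolt shear: A_b = π(16)²/4 = 201.06 mm². φR_n = 0.75 × 579 × 201.06 × 2 × 2 = 349.2 kN.
Bearing (8 mm plate, F_u = 450 MPa): end bolts L_c = 36 − 18/2 = 27, R_n = min(1.2×27×8×450, 2.4×16×8×450) = 116.64 kN/bolt; interior L_c = 55 − 18 = 37, R_n = 138.24 kN/bolt. φR_n = 0.75 × (1×116.64 + 1×138.24) = 191.2 kN.
Tension rupture (net): A_n = (94 − 1×20)×8 = 592 mm² (U = 1.0, A_e = A_n). φR_n = 0.75 × 450 × 592 = 199.8 kN.
Governing: min(349.2, 191.2, 199.8) = 191.2 kN → bearing.

191.2 kN (bearing governs)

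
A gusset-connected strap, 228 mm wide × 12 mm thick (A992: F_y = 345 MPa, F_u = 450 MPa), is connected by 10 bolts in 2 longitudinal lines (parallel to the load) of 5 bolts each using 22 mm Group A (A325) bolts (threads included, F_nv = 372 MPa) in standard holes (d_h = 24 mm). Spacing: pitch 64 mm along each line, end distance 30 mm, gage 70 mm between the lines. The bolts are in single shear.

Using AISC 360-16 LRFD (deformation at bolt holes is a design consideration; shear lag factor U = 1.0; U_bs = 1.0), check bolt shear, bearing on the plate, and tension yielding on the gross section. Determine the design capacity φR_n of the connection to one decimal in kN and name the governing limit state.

Bolt shear: A_b = π(22)²/4 = 380.13 mm². φR_n = 0.75 × 372 × 380.13 × 10 × 1 = 1060.6 kN.
Bearing (12 mm plate, F_u = 450 MPa): end bolts L_c = 30 − 24/2 = 18, R_n = min(1.2×18×12×450, 2.4×22×12×450) = 116.64 kN/bolt; interior L_c = 64 − 24 = 40, R_n = 259.2 kN/bolt. φR_n = 0.75 × (2×116.64 + 8×259.2) = 1730.2 kN.
Tension yield (gross): A_g = 228×12 = 2736 mm². φR_n = 0.90 × 345 × 2736 = 849.5 kN.
Governing: min(1060.6, 1730.2, 849.5) = 849.5 kN → gross-section yield.

849.5 kN (gross-section yield governs)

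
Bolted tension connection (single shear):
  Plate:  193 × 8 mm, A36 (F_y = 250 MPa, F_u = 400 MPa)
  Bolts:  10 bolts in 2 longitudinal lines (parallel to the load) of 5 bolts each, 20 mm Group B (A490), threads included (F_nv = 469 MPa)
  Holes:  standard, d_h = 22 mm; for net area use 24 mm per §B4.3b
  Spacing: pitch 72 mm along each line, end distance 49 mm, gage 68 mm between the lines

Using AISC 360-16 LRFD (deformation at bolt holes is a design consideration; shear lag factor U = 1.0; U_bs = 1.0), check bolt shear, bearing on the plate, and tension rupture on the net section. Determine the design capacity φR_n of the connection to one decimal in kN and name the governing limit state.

Bolt shear: A_b = π(20)²/4 = 314.16 mm². φR_n = 0.75 × 469 × 314.16 × 10 × 1 = 1105.1 kN.
Bearing (8 mm plate, F_u = 400 MPa): end bolts L_c = 49 − 22/2 = 38, R_n = min(1.2×38×8×400, 2.4×20×8×400) = 145.92 kN/bolt; interior L_c = 72 − 22 = 50, R_n = 153.6 kN/bolt. φR_n = 0.75 × (2×145.92 + 8×153.6) = 1140.5 kN.
Tension rupture (net): A_n = (193 − 2×24)×8 = 1160 mm² (U = 1.0, A_e = A_n). φR_n = 0.75 × 400 × 1160 = 348.0 kN.
Governing: min(1105.1, 1140.5, 348.0) = 348.0 kN → net-section rupture.

348.0 kN (net-section rupture governs)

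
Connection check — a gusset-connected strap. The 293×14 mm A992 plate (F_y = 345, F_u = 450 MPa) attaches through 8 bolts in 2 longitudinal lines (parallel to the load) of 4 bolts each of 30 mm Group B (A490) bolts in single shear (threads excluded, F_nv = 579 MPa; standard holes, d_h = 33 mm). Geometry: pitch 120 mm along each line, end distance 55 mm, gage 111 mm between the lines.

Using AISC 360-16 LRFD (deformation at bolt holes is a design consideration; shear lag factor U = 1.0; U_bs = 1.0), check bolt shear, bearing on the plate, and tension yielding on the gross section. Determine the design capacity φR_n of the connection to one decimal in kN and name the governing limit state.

1273.7 kN (gross-section yield governs)

Bolt shear: A_b = π(30)²/4 = 706.86 mm². φR_n = 0.75 × 579 × 706.86 × 8 × 1 = 2455.6 kN.
Bearing (14 mm plate, F_u = 450 MPa): end bolts L_c = 55 − 33/2 = 38.5, R_n = min(1.2×38.5×14×450, 2.4×30×14×450) = 291.06 kN/bolt; interior L_c = 120 − 33 = 87, R_n = 453.6 kN/bolt. φR_n = 0.75 × (2×291.06 + 6×453.6) = 2477.8 kN.
Tension yield (gross): A_g = 293×14 = 4102 mm². φR_n = 0.90 × 345 × 4102 = 1273.7 kN.
Governing: min(2455.6, 2477.8, 1273.7) = 1273.7 kN → gross-section yield.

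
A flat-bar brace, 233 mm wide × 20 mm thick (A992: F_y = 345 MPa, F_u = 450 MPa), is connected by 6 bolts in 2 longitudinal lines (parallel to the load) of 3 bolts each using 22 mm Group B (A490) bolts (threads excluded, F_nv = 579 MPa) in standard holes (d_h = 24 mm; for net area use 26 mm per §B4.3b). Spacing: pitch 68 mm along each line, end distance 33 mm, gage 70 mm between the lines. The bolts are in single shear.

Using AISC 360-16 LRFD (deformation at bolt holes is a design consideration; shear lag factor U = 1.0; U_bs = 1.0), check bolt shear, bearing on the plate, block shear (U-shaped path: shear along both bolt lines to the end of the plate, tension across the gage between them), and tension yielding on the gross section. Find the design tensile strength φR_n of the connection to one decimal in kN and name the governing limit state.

990.4 kN (bolt shear governs)

Bolt shear: A_b = π(22)²/4 = 380.13 mm². φR_n = 0.75 × 579 × 380.13 × 6 × 1 = 990.4 kN.
Bearing (20 mm plate, F_u = 450 MPa): end bolts L_c = 33 − 24/2 = 21, R_n = min(1.2×21×20×450, 2.4×22×20×450) = 226.8 kN/bolt; interior L_c = 68 − 24 = 44, R_n = 475.2 kN/bolt. φR_n = 0.75 × (2×226.8 + 4×475.2) = 1765.8 kN.
Block shear: shear path 2×[33+2×68] = 2×169 mm, A_gv = 6760, A_nv = 2×(169 − 2.5×26)×20 = 4160 mm²; tension across gage: (70 − 1×26)×20 = 880 mm². R_n = min(0.6×450×4160, 0.6×345×6760) + 1.0×450×880 = min(1123.2, 1399.3) + 396 = 1519.2 kN. φR_n = 0.75 × 1519.2 = 1139.4 kN.
Tension yield (gross): A_g = 233×20 = 4660 mm². φR_n = 0.90 × 345 × 4660 = 1446.9 kN.
Governing: min(990.4, 1765.8, 1139.4, 1446.9) = 990.4 kN → bolt shear.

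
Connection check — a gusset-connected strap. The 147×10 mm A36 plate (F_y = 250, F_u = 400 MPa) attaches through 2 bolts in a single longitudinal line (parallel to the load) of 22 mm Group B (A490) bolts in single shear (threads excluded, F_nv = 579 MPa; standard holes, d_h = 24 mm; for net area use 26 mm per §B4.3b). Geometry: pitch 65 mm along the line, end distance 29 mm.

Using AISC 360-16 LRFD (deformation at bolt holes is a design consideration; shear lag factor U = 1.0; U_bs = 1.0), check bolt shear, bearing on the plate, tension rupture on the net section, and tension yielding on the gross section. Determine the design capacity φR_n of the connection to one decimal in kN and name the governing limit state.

208.8 kN (bearing governs)

Bolt shear: A_b = π(22)²/4 = 380.13 mm². φR_n = 0.75 × 579 × 380.13 × 2 × 1 = 330.1 kN.
Bearing (10 mm plate, F_u = 400 MPa): end bolts L_c = 29 − 24/2 = 17, R_n = min(1.2×17×10×400, 2.4×22×10×400) = 81.6 kN/bolt; interior L_c = 65 − 24 = 41, R_n = 196.8 kN/bolt. φR_n = 0.75 × (1×81.6 + 1×196.8) = 208.8 kN.
Tension rupture (net): A_n = (147 − 1×26)×10 = 1210 mm² (U = 1.0, A_e = A_n). φR_n = 0.75 × 400 × 1210 = 363.0 kN.
Tension yield (gross): A_g = 147×10 = 1470 mm². φR_n = 0.90 × 250 × 1470 = 330.8 kN.
Governing: min(330.1, 208.8, 363.0, 330.8) = 208.8 kN → bearing.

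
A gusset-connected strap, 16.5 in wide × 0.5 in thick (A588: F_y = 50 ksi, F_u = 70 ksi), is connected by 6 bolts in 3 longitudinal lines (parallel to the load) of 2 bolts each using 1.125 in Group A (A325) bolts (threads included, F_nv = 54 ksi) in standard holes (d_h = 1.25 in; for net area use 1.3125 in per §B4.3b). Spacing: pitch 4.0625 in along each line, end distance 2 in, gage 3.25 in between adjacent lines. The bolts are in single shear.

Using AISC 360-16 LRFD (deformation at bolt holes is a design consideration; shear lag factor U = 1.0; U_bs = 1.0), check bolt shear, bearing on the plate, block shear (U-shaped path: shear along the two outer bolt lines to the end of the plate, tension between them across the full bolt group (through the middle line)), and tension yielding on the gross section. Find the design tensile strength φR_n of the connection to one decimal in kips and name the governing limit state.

Bolt shear: A_b = π(1.125)²/4 = 0.99402 in². φR_n = 0.75 × 54 × 0.99402 × 6 × 1 = 241.5 kips.
Bearing (0.5 in plate, F_u = 70 ksi): end bolts L_c = 2 − 1.25/2 = 1.375, R_n = min(1.2×1.375×0.5×70, 2.4×1.125×0.5×70) = 57.75 kips/bolt; interior L_c = 4.0625 − 1.25 = 2.8125, R_n = 94.5 kips/bolt. φR_n = 0.75 × (3×57.75 + 3×94.5) = 342.6 kips.
Block shear: shear path 2×[2+1×4.0625] = 2×6.0625 in, A_gv = 6.0625, A_nv = 2×(6.0625 − 1.5×1.3125)×0.5 = 4.0938 in²; tension across gage: (6.5 − 2×1.3125)×0.5 = 1.9375 in². R_n = min(0.6×70×4.0938, 0.6×50×6.0625) + 1.0×70×1.9375 = min(171.94, 181.88) + 135.63 = 307.57 kips. φR_n = 0.75 × 307.57 = 230.7 kips.
Tension yield (gross): A_g = 16.5×0.5 = 8.25 in². φR_n = 0.90 × 50 × 8.25 = 371.3 kips.
Governing: min(241.5, 342.6, 230.7, 371.3) = 230.7 kips → block shear.

230.7 kips (block shear governs)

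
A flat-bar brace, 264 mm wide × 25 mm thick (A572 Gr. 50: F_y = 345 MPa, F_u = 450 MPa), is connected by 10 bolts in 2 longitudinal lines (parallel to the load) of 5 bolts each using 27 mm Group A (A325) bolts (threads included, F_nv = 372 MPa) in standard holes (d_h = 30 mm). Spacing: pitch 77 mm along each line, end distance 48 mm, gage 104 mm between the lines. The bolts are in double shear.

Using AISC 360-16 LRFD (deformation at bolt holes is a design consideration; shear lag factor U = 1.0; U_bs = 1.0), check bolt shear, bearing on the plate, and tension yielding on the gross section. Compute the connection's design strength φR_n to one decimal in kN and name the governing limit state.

2049.3 kN (gross-section yield governs)

Bolt shear: A_b = π(27)²/4 = 572.56 mm². φR_n = 0.75 × 372 × 572.56 × 10 × 2 = 3194.9 kN.
Bearing (25 mm plate, F_u = 450 MPa): end bolts L_c = 48 − 30/2 = 33, R_n = min(1.2×33×25×450, 2.4×27×25×450) = 445.5 kN/bolt; interior L_c = 77 − 30 = 47, R_n = 634.5 kN/bolt. φR_n = 0.75 × (2×445.5 + 8×634.5) = 4475.3 kN.
Tension yield (gross): A_g = 264×25 = 6600 mm². φR_n = 0.90 × 345 × 6600 = 2049.3 kN.
Governing: min(3194.9, 4475.3, 2049.3) = 2049.3 kN → gross-section yield.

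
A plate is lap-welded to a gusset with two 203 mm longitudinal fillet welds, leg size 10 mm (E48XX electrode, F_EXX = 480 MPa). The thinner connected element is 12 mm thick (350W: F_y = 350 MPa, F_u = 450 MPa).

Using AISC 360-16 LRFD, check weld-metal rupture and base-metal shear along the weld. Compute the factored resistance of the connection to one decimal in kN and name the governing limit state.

620.0 kN (weld metal governs)

Weld metal: throat = 0.707×10 = 7.07 mm, L = 2×203 = 406 mm. φR_n = 0.75 × 0.6 × 480 × 7.07 × 406 = 620.0 kN.
Base metal shear (12 mm plate): yield φR_n = 1.0×0.6×350×12×406 = 1023.1 kN; rupture φR_n = 0.75×0.6×450×12×406 = 986.6 kN; take 986.6 kN (rupture).
Governing: min(620.0, 986.6) = 620.0 kN → weld metal.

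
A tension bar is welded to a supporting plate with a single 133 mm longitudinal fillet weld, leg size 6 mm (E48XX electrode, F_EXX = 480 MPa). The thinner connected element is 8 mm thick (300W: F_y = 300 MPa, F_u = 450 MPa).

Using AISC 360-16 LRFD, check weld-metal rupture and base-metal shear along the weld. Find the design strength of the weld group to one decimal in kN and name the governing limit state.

Weld metal: throat = 0.707×6 = 4.242 mm, L = 133 mm. φR_n = 0.75 × 0.6 × 480 × 4.242 × 133 = 121.9 kN.
Base metal shear (8 mm plate): yield φR_n = 1.0×0.6×300×8×133 = 191.5 kN; rupture φR_n = 0.75×0.6×450×8×133 = 215.5 kN; take 191.5 kN (yield).
Governing: min(121.9, 191.5) = 121.9 kN → weld metal.

121.9 kN (weld metal governs)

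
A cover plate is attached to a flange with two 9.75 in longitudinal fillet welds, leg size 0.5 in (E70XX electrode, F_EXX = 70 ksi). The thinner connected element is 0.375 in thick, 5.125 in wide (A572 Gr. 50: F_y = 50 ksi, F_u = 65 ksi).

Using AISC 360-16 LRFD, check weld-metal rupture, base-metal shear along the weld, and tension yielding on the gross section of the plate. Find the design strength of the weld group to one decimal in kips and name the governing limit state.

Weld metal: throat = 0.707×0.5 = 0.3535 in, L = 2×9.75 = 19.5 in. φR_n = 0.75 × 0.6 × 70 × 0.3535 × 19.5 = 217.1 kips.
Base metal shear (0.375 in plate): yield φR_n = 1.0×0.6×50×0.375×19.5 = 219.4 kips; rupture φR_n = 0.75×0.6×65×0.375×19.5 = 213.9 kips; take 213.9 kips (rupture).
Tension yield (gross): A_g = 5.125×0.375 = 1.9219 in². φR_n = 0.90 × 50 × 1.9219 = 86.5 kips.
Governing: min(217.1, 213.9, 86.5) = 86.5 kips → gross-section yield.

86.5 kips (gross-section yield governs)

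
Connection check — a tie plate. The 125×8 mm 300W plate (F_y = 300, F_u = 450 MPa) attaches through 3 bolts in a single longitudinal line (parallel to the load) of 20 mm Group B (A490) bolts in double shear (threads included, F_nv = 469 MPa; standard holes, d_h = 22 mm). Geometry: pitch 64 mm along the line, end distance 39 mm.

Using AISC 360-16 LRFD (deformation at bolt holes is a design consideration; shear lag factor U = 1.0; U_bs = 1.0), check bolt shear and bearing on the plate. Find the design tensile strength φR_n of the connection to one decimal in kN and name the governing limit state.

Bolt shear: A_b = π(20)²/4 = 314.16 mm². φR_n = 0.75 × 469 × 314.16 × 3 × 2 = 663.0 kN.
Bearing (8 mm plate, F_u = 450 MPa): end bolts L_c = 39 − 22/2 = 28, R_n = min(1.2×28×8×450, 2.4×20×8×450) = 120.96 kN/bolt; interior L_c = 64 − 22 = 42, R_n = 172.8 kN/bolt. φR_n = 0.75 × (1×120.96 + 2×172.8) = 349.9 kN.
Governing: min(663.0, 349.9) = 349.9 kN → bearing.

349.9 kN (bearing governs)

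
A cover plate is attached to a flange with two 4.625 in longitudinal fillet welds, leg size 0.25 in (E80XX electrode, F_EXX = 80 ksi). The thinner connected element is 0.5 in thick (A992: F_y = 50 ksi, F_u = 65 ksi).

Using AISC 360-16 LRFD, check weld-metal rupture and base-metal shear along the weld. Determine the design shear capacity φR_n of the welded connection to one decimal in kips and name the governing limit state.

58.9 kips (weld metal governs)

Weld metal: throat = 0.707×0.25 = 0.17675 in, L = 2×4.625 = 9.25 in. φR_n = 0.75 × 0.6 × 80 × 0.17675 × 9.25 = 58.9 kips.
Base metal shear (0.5 in plate): yield φR_n = 1.0×0.6×50×0.5×9.25 = 138.8 kips; rupture φR_n = 0.75×0.6×65×0.5×9.25 = 135.3 kips; take 135.3 kips (rupture).
Governing: min(58.9, 135.3) = 58.9 kips → weld metal.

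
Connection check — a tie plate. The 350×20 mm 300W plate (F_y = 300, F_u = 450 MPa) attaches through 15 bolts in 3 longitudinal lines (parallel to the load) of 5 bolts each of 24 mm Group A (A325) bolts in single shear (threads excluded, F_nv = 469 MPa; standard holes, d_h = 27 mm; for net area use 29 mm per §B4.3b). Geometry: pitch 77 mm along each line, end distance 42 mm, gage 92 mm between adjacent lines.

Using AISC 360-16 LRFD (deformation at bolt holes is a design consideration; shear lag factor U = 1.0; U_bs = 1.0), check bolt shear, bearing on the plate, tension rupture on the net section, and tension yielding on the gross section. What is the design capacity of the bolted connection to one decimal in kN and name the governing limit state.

Bolt shear: A_b = π(24)²/4 = 452.39 mm². φR_n = 0.75 × 469 × 452.39 × 15 × 1 = 2386.9 kN.
Bearing (20 mm plate, F_u = 450 MPa): end bolts L_c = 42 − 27/2 = 28.5, R_n = min(1.2×28.5×20×450, 2.4×24×20×450) = 307.8 kN/bolt; interior L_c = 77 − 27 = 50, R_n = 518.4 kN/bolt. φR_n = 0.75 × (3×307.8 + 12×518.4) = 5358.2 kN.
Tension rupture (net): A_n = (350 − 3×29)×20 = 5260 mm² (U = 1.0, A_e = A_n). φR_n = 0.75 × 450 × 5260 = 1775.3 kN.
Tension yield (gross): A_g = 350×20 = 7000 mm². φR_n = 0.90 × 300 × 7000 = 1890.0 kN.
Governing: min(2386.9, 5358.2, 1775.3, 1890.0) = 1775.3 kN → net-section rupture.

1775.3 kN (net-section rupture governs)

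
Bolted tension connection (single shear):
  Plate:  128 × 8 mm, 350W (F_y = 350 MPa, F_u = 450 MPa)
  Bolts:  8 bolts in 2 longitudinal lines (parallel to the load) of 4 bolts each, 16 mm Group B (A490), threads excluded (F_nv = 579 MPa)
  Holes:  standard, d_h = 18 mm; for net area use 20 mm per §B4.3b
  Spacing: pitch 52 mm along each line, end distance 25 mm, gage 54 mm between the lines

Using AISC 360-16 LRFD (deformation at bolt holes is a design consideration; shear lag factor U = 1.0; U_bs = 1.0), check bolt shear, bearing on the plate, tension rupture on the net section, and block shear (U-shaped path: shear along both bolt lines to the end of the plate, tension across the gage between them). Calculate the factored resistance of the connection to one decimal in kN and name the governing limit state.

237.6 kN (net-section rupture governs)

Bolt shear: A_b = π(16)²/4 = 201.06 mm². φR_n = 0.75 × 579 × 201.06 × 8 × 1 = 698.5 kN.
Bearing (8 mm plate, F_u = 450 MPa): end bolts L_c = 25 − 18/2 = 16, R_n = min(1.2×16×8×450, 2.4×16×8×450) = 69.12 kN/bolt; interior L_c = 52 − 18 = 34, R_n = 138.24 kN/bolt. φR_n = 0.75 × (2×69.12 + 6×138.24) = 725.8 kN.
Tension rupture (net): A_n = (128 − 2×20)×8 = 704 mm² (U = 1.0, A_e = A_n). φR_n = 0.75 × 450 × 704 = 237.6 kN.
Block shear: shear path 2×[25+3×52] = 2×181 mm, A_gv = 2896, A_nv = 2×(181 − 3.5×20)×8 = 1776 mm²; tension across gage: (54 − 1×20)×8 = 272 mm². R_n = min(0.6×450×1776, 0.6×350×2896) + 1.0×450×272 = min(479.52, 608.16) + 122.4 = 601.92 kN. φR_n = 0.75 × 601.92 = 451.4 kN.
Governing: min(698.5, 725.8, 237.6, 451.4) = 237.6 kN → net-section rupture.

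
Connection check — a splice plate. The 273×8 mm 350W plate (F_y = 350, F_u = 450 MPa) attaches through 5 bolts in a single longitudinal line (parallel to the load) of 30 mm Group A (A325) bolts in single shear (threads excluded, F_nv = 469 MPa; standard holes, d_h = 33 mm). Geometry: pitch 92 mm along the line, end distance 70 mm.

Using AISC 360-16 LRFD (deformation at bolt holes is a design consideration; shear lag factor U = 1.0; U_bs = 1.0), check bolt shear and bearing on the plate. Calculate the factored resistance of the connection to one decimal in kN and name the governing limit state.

938.0 kN (bearing governs)

Bolt shear: A_b = π(30)²/4 = 706.86 mm². φR_n = 0.75 × 469 × 706.86 × 5 × 1 = 1243.2 kN.
Bearing (8 mm plate, F_u = 450 MPa): end bolts L_c = 70 − 33/2 = 53.5, R_n = min(1.2×53.5×8×450, 2.4×30×8×450) = 231.12 kN/bolt; interior L_c = 92 − 33 = 59, R_n = 254.88 kN/bolt. φR_n = 0.75 × (1×231.12 + 4×254.88) = 938.0 kN.
Governing: min(1243.2, 938.0) = 938.0 kN → bearing.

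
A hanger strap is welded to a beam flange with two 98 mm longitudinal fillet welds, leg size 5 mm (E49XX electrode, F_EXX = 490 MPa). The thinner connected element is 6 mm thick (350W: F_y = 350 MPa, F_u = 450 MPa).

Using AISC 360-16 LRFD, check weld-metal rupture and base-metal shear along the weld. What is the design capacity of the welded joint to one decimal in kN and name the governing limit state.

152.8 kN (weld metal governs)

Weld metal: throat = 0.707×5 = 3.535 mm, L = 2×98 = 196 mm. φR_n = 0.75 × 0.6 × 490 × 3.535 × 196 = 152.8 kN.
Base metal shear (6 mm plate): yield φR_n = 1.0×0.6×350×6×196 = 247.0 kN; rupture φR_n = 0.75×0.6×450×6×196 = 238.1 kN; take 238.1 kN (rupture).
Governing: min(152.8, 238.1) = 152.8 kN → weld metal.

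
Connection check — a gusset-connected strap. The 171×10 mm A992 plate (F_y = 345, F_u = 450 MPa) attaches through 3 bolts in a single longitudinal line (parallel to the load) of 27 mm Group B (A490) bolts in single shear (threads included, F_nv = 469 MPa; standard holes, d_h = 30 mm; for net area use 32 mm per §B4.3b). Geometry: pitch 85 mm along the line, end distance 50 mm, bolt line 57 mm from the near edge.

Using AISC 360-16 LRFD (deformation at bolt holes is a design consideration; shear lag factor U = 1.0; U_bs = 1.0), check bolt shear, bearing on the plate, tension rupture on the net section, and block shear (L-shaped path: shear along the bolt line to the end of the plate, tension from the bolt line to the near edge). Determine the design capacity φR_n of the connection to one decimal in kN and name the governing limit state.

Bolt shear: A_b = π(27)²/4 = 572.56 mm². φR_n = 0.75 × 469 × 572.56 × 3 × 1 = 604.2 kN.
Bearing (10 mm plate, F_u = 450 MPa): end bolts L_c = 50 − 30/2 = 35, R_n = min(1.2×35×10×450, 2.4×27×10×450) = 189 kN/bolt; interior L_c = 85 − 30 = 55, R_n = 291.6 kN/bolt. φR_n = 0.75 × (1×189 + 2×291.6) = 579.2 kN.
Tension rupture (net): A_n = (171 − 1×32)×10 = 1390 mm² (U = 1.0, A_e = A_n). φR_n = 0.75 × 450 × 1390 = 469.1 kN.
Block shear: shear path 1×[50+2×85] = 1×220 mm, A_gv = 2200, A_nv = 1×(220 − 2.5×32)×10 = 1400 mm²; tension to near edge: (57 − 0.5×32)×10 = 410 mm². R_n = min(0.6×450×1400, 0.6×345×2200) + 1.0×450×410 = min(378, 455.4) + 184.5 = 562.5 kN. φR_n = 0.75 × 562.5 = 421.9 kN.
Governing: min(604.2, 579.2, 469.1, 421.9) = 421.9 kN → block shear.

421.9 kN (block shear governs)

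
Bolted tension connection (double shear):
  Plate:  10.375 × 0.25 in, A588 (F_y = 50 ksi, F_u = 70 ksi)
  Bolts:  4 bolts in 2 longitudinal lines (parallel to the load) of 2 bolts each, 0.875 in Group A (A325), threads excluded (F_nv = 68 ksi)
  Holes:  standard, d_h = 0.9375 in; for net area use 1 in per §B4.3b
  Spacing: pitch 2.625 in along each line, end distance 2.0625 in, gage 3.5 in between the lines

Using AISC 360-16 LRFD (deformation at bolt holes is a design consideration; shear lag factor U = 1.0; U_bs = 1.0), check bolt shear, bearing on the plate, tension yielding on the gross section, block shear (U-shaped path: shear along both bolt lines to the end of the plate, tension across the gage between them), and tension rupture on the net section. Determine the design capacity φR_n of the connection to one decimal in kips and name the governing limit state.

Bolt shear: A_b = π(0.875)²/4 = 0.60132 in². φR_n = 0.75 × 68 × 0.60132 × 4 × 2 = 245.3 kips.
Bearing (0.25 in plate, F_u = 70 ksi): end bolts L_c = 2.0625 − 0.9375/2 = 1.59375, R_n = min(1.2×1.59375×0.25×70, 2.4×0.875×0.25×70) = 33.469 kips/bolt; interior L_c = 2.625 − 0.9375 = 1.6875, R_n = 35.438 kips/bolt. φR_n = 0.75 × (2×33.469 + 2×35.438) = 103.4 kips.
Tension yield (gross): A_g = 10.375×0.25 = 2.5938 in². φR_n = 0.90 × 50 × 2.5938 = 116.7 kips.
Block shear: shear path 2×[2.0625+1×2.625] = 2×4.6875 in, A_gv = 2.3438, A_nv = 2×(4.6875 − 1.5×1)×0.25 = 1.5938 in²; tension across gage: (3.5 − 1×1)×0.25 = 0.625 in². R_n = min(0.6×70×1.5938, 0.6×50×2.3438) + 1.0×70×0.625 = min(66.94, 70.314) + 43.75 = 110.69 kips. φR_n = 0.75 × 110.69 = 83.0 kips.
Tension rupture (net): A_n = (10.375 − 2×1)×0.25 = 2.0938 in² (U = 1.0, A_e = A_n). φR_n = 0.75 × 70 × 2.0938 = 109.9 kips.
Governing: min(245.3, 103.4, 116.7, 83.0, 109.9) = 83.0 kips → block shear.

83.0 kips (block shear governs)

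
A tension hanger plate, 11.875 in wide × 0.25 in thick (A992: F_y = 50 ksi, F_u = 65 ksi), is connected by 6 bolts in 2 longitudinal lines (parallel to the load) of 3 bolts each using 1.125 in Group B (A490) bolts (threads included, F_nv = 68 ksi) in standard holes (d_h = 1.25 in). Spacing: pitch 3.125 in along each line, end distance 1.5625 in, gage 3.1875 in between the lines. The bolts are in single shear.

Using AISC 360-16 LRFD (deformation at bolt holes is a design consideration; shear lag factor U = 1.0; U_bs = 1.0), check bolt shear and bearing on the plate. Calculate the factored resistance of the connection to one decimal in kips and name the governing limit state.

137.1 kips (bearing governs)

Bolt shear: A_b = π(1.125)²/4 = 0.99402 in². φR_n = 0.75 × 68 × 0.99402 × 6 × 1 = 304.2 kips.
Bearing (0.25 in plate, F_u = 65 ksi): end bolts L_c = 1.5625 − 1.25/2 = 0.9375, R_n = min(1.2×0.9375×0.25×65, 2.4×1.125×0.25×65) = 18.281 kips/bolt; interior L_c = 3.125 − 1.25 = 1.875, R_n = 36.563 kips/bolt. φR_n = 0.75 × (2×18.281 + 4×36.563) = 137.1 kips.
Governing: min(304.2, 137.1) = 137.1 kips → bearing.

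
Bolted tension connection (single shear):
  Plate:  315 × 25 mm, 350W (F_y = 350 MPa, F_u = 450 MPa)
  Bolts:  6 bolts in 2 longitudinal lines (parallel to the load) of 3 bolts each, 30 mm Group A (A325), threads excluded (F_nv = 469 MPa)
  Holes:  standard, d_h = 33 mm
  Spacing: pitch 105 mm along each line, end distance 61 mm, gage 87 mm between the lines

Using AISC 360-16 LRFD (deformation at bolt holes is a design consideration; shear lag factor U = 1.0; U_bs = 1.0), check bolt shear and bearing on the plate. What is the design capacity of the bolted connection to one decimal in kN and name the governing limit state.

Bolt shear: A_b = π(30)²/4 = 706.86 mm². φR_n = 0.75 × 469 × 706.86 × 6 × 1 = 1491.8 kN.
Bearing (25 mm plate, F_u = 450 MPa): end bolts L_c = 61 − 33/2 = 44.5, R_n = min(1.2×44.5×25×450, 2.4×30×25×450) = 600.75 kN/bolt; interior L_c = 105 − 33 = 72, R_n = 810 kN/bolt. φR_n = 0.75 × (2×600.75 + 4×810) = 3331.1 kN.
Governing: min(1491.8, 3331.1) = 1491.8 kN → bolt shear.

1491.8 kN (bolt shear governs)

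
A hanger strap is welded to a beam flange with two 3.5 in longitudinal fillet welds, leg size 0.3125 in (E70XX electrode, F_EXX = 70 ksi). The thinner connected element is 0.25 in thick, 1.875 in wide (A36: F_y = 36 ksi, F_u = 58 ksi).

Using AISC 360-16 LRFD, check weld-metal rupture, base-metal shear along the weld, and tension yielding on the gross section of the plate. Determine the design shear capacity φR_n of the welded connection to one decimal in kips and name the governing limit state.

15.2 kips (gross-section yield governs)

Weld metal: throat = 0.707×0.3125 = 0.22094 in, L = 2×3.5 = 7 in. φR_n = 0.75 × 0.6 × 70 × 0.22094 × 7 = 48.7 kips.
Base metal shear (0.25 in plate): yield φR_n = 1.0×0.6×36×0.25×7 = 37.8 kips; rupture φR_n = 0.75×0.6×58×0.25×7 = 45.7 kips; take 37.8 kips (yield).
Tension yield (gross): A_g = 1.875×0.25 = 0.46875 in². φR_n = 0.90 × 36 × 0.46875 = 15.2 kips.
Governing: min(48.7, 37.8, 15.2) = 15.2 kips → gross-section yield.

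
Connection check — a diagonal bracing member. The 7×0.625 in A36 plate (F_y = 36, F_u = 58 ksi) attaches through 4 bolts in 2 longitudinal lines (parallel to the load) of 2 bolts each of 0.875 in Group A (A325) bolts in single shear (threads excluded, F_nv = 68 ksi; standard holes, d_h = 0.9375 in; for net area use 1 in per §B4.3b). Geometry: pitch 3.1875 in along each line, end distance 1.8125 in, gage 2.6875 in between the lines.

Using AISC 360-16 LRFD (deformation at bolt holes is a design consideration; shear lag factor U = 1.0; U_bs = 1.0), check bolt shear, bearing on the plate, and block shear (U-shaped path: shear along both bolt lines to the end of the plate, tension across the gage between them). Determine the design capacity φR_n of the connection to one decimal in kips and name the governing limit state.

122.7 kips (bolt shear governs)

Bolt shear: A_b = π(0.875)²/4 = 0.60132 in². φR_n = 0.75 × 68 × 0.60132 × 4 × 1 = 122.7 kips.
Bearing (0.625 in plate, F_u = 58 ksi): end bolts L_c = 1.8125 − 0.9375/2 = 1.34375, R_n = min(1.2×1.34375×0.625×58, 2.4×0.875×0.625×58) = 58.453 kips/bolt; interior L_c = 3.1875 − 0.9375 = 2.25, R_n = 76.125 kips/bolt. φR_n = 0.75 × (2×58.453 + 2×76.125) = 201.9 kips.
Block shear: shear path 2×[1.8125+1×3.1875] = 2×5 in, A_gv = 6.25, A_nv = 2×(5 − 1.5×1)×0.625 = 4.375 in²; tension across gage: (2.6875 − 1×1)×0.625 = 1.0547 in². R_n = min(0.6×58×4.375, 0.6×36×6.25) + 1.0×58×1.0547 = min(152.25, 135) + 61.173 = 196.17 kips. φR_n = 0.75 × 196.17 = 147.1 kips.
Governing: min(122.7, 201.9, 147.1) = 122.7 kips → bolt shear.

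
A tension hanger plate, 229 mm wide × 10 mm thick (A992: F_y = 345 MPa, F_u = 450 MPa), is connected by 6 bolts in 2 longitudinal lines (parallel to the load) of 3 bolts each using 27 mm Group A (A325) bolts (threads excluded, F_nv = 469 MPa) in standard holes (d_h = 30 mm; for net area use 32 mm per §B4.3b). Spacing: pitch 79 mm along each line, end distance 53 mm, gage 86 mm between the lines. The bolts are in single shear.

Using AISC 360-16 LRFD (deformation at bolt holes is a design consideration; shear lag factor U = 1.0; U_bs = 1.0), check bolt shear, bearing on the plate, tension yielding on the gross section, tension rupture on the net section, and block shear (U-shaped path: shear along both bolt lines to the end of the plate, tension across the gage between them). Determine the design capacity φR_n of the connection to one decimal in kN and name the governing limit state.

Bolt shear: A_b = π(27)²/4 = 572.56 mm². φR_n = 0.75 × 469 × 572.56 × 6 × 1 = 1208.4 kN.
Bearing (10 mm plate, F_u = 450 MPa): end bolts L_c = 53 − 30/2 = 38, R_n = min(1.2×38×10×450, 2.4×27×10×450) = 205.2 kN/bolt; interior L_c = 79 − 30 = 49, R_n = 264.6 kN/bolt. φR_n = 0.75 × (2×205.2 + 4×264.6) = 1101.6 kN.
Tension yield (gross): A_g = 229×10 = 2290 mm². φR_n = 0.90 × 345 × 2290 = 711.0 kN.
Tension rupture (net): A_n = (229 − 2×32)×10 = 1650 mm² (U = 1.0, A_e = A_n). φR_n = 0.75 × 450 × 1650 = 556.9 kN.
Block shear: shear path 2×[53+2×79] = 2×211 mm, A_gv = 4220, A_nv = 2×(211 − 2.5×32)×10 = 2620 mm²; tension across gage: (86 − 1×32)×10 = 540 mm². R_n = min(0.6×450×2620, 0.6×345×4220) + 1.0×450×540 = min(707.4, 873.54) + 243 = 950.4 kN. φR_n = 0.75 × 950.4 = 712.8 kN.
Governing: min(1208.4, 1101.6, 711.0, 556.9, 712.8) = 556.9 kN → net-section rupture.

556.9 kN (net-section rupture governs)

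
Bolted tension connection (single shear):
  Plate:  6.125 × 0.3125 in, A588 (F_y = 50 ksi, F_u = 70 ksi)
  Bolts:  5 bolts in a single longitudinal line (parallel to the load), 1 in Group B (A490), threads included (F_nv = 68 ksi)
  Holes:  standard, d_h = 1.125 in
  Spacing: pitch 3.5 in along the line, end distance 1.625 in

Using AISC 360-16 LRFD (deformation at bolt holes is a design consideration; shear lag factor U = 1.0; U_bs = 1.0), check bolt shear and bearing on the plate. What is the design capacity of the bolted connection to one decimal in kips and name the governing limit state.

Bolt shear: A_b = π(1)²/4 = 0.7854 in². φR_n = 0.75 × 68 × 0.7854 × 5 × 1 = 200.3 kips.
Bearing (0.3125 in plate, F_u = 70 ksi): end bolts L_c = 1.625 − 1.125/2 = 1.0625, R_n = min(1.2×1.0625×0.3125×70, 2.4×1×0.3125×70) = 27.891 kips/bolt; interior L_c = 3.5 − 1.125 = 2.375, R_n = 52.5 kips/bolt. φR_n = 0.75 × (1×27.891 + 4×52.5) = 178.4 kips.
Governing: min(200.3, 178.4) = 178.4 kips → bearing.

178.4 kips (bearing governs)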